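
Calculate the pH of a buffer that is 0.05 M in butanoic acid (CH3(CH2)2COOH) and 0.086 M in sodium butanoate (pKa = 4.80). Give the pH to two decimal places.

pH = 5.04

Henderson–Hasselbalch: pH = pKa + log([CH3(CH2)2COO-]/[CH3(CH2)2COOH]) = 4.80 + log(0.086/0.05)
pH = 4.80 + (+0.236) = 5.04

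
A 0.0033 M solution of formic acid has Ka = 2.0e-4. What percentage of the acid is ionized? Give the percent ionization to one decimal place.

HCOOH ⇌ HCOO- + H+; let x = [H+] at equilibrium.
Solve x² + 0.0002x − 6.6e-07 = 0 → x = 7.19 × 10^-4 M
Fraction ionized = 7.19 × 10^-4 / 0.0033 = 0.2179 → 21.8%

21.8%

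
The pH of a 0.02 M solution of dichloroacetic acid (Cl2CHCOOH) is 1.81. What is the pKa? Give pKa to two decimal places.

pKa = 1.27

[H+] = 10^(-1.81) = 1.55 × 10^-2 M
At equilibrium [HA] = 0.02 − 1.55 × 10^-2 = 4.50 × 10^-3 M
Ka = [H+][A-]/[HA] = (1.55 × 10^-2)² / 4.50 × 10^-3 = 5.34 × 10^-2
pKa = -log(5.34 × 10^-2) = 1.27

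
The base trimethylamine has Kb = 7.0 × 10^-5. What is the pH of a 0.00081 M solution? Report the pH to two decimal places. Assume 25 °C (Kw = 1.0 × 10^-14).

(CH3)3N + H2O ⇌ (CH3)3NH+ + OH-
Let x = [OH-] at equilibrium. Kb = x²/(0.00081 − x).
The 5% rule fails; solving x² + Kb·x − Kb·C₀ = 0 exactly:
x = (−Kb + √(Kb² + 4·Kb·C₀))/2 = 2.06 × 10^-4 M
pOH = 3.69, so pH = 14.00 − pOH = 10.31

pH = 10.31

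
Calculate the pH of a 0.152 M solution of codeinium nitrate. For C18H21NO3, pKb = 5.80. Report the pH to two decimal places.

pH = 4.51

C18H22NO3+ is the conjugate acid of the weak base C18H21NO3.
Kb = 10^(−5.80) = 1.58 × 10^-6
Ka = Kw/Kb = 1.0×10^-14 / 1.58 × 10^-6 = 6.33 × 10^-9
From the ICE table, Ka = [H+]²/(0.152 − [H+]) = 6.33 × 10^-9.
Neglecting [H+] in the denominator: [H+] = √(6.33 × 10^-9 × 0.152) = 3.10 × 10^-5 M
pH = −log(3.10 × 10^-5) = 4.51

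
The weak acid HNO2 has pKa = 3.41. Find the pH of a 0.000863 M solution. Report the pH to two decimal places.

pH = 3.38

HNO2 ⇌ NO2- + H+
Ka = 10^(−3.41) = 3.89 × 10^-4
Let x = [H+] at equilibrium. Ka = x²/(0.000863 − x).
The 5% rule fails; solving x² + Ka·x − Ka·C₀ = 0 exactly:
x = [−0.000389 + √(0.000389² + 1.34e-06)]/2 = 4.17 × 10^-4 M
pH = −log(4.17 × 10^-4) = 3.38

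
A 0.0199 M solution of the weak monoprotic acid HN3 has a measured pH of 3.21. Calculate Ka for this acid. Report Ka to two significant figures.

[H+] = 10^(-3.21) = 6.17 × 10^-4 M
At equilibrium [HA] = 0.0199 − 6.17 × 10^-4 = 1.93 × 10^-2 M
Ka = [H+][A-]/[HA] = (6.17 × 10^-4)² / 1.93 × 10^-2 = 2.0 × 10^-5

Ka = 2.0 × 10^-5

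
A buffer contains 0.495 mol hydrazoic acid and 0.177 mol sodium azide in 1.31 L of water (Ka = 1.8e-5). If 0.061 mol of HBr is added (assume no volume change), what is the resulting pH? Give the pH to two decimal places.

Added H+ converts N3- to HN3: HN3 → 0.556 mol, N3- → 0.116 mol.
pKa = −log(1.8 × 10^-5) = 4.745
pH = pKa + log([A⁻]/[HA]) = 4.745 + log(0.116/0.556) = 4.745 -0.681

pH = 4.06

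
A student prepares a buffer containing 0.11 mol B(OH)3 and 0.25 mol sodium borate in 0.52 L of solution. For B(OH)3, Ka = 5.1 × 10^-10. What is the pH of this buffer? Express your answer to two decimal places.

pH = 9.65

pKa = −log(5.1 × 10^-10) = 9.292
Using pH = pKa + log([base]/[acid]) with [base]/[acid] = 0.25/0.11:
pH = 9.292 + (+0.357) = 9.65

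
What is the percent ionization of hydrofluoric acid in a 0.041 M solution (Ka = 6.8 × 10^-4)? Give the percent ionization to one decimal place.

12.1%

HF ⇌ F- + H+; let x = [H+] at equilibrium.
Ka = x²/(C₀ − x); solving the quadratic gives x = 4.95 × 10^-3 M.
Fraction ionized = 4.95 × 10^-3 / 0.041 = 0.1207 → 12.1%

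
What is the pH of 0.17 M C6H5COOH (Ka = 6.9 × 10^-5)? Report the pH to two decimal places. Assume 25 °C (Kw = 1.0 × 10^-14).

pH = 2.47

C6H5COOH ⇌ C6H5COO- + H+
From the ICE table, Ka = [H+]²/(0.17 − [H+]) = 6.9 × 10^-5.
Assume [H+] ≪ 0.17: [H+] ≈ √(6.9 × 10^-5 × 0.17) = 3.42 × 10^-3 M
([H+]/C₀ = 2% < 5%, so the approximation holds.)
pH = −log[H+] = −log(3.42 × 10^-3) = 2.47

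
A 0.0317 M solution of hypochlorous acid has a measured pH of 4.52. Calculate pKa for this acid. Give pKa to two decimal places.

[H+] = 10^(-4.52) = 3.02 × 10^-5 M
At equilibrium [HA] = 0.0317 − 3.02 × 10^-5 = 3.17 × 10^-2 M
Ka = [H+][A-]/[HA] = (3.02 × 10^-5)² / 3.17 × 10^-2 = 2.88 × 10^-8
pKa = -log(2.88 × 10^-8) = 7.54

pKa = 7.54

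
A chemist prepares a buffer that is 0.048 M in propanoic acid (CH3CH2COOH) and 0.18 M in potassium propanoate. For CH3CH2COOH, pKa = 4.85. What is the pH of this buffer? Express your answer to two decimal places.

pH = pKa + log([A⁻]/[HA]) = 4.85 + log(0.18/0.048)
pH = 4.85 + (+0.574) = 5.42

pH = 5.42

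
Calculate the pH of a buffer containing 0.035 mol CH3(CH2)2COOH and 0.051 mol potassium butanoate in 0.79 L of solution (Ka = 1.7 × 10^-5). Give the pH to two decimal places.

pKa = −log(1.7 × 10^-5) = 4.770
pH = pKa + log([A⁻]/[HA]) = 4.770 + log(0.051/0.035)
pH = 4.770 + (+0.164) = 4.93

pH = 4.93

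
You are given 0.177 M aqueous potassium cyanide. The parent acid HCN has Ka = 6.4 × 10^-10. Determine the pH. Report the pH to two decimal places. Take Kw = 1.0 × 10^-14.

pH = 11.22

CN- is the conjugate base of the weak acid HCN.
Kb = Kw/Ka = 1.0×10^-14 / 6.4 × 10^-10 = 1.56 × 10^-5
From the ICE table, Kb = x²/(0.177 − x) = 1.56 × 10^-5.
Assume x ≪ 0.177: x ≈ √(1.56 × 10^-5 × 0.177) = 1.66 × 10^-3 M
(x/C₀ = 0.94% < 5%, so the approximation holds.)
pOH = −log(1.66 × 10^-3) = 2.78; pH = 14.00 − 2.78 = 11.22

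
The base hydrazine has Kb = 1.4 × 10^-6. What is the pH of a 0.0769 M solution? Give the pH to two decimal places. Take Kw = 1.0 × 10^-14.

pH = 10.52

N2H4 + H2O ⇌ N2H5+ + OH-
Kb = x²/(0.0769 − x) = 1.4 × 10^-6
Since Kb ≪ C₀, x ≈ √(Kb·C₀) = 3.28 × 10^-4 M.
(x/C₀ = 0.43% < 5%, so the approximation holds.)
pOH = −log(3.28 × 10^-4) = 3.48; pH = 14.00 − 3.48 = 10.52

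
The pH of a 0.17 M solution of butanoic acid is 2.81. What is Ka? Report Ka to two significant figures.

[H+] = 10^(-2.81) = 1.55 × 10^-3 M
At equilibrium [HA] = 0.17 − 1.55 × 10^-3 = 1.68 × 10^-1 M
Ka = [H+][A-]/[HA] = (1.55 × 10^-3)² / 1.68 × 10^-1 = 1.4 × 10^-5

Ka = 1.4 × 10^-5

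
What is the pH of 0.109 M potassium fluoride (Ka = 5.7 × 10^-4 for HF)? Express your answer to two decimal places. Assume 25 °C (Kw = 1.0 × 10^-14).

pH = 8.14

F- is the conjugate base of the weak acid HF.
Kb = Kw/Ka = 1.0×10^-14 / 5.7 × 10^-4 = 1.75 × 10^-11
Kb = [OH-]²/(0.109 − [OH-]) = 1.75 × 10^-11
Neglecting [OH-] in the denominator: [OH-] = √(1.75 × 10^-11 × 0.109) = 1.38 × 10^-6 M
([OH-]/C₀ = 0.0013% < 5%, so the approximation holds.)
pOH = −log(1.38 × 10^-6) = 5.86; pH = 14.00 − 5.86 = 8.14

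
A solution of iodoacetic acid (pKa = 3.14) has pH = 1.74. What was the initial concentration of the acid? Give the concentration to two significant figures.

[H+] = 10^(-1.74) = 1.82 × 10^-2 M = x
Ka = 10^(−3.14) = 7.24 × 10^-4
Ka = x²/(C₀ − x) ⇒ C₀ = x + x²/Ka
C₀ = 1.82 × 10^-2 + (1.82 × 10^-2)²/(7.24 × 10^-4) = 4.76 × 10^-1 M

C₀ = 4.8 × 10^-1 M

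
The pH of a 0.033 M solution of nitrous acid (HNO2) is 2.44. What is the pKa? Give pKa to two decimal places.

pKa = 3.35

[H+] = 10^(-2.44) = 3.63 × 10^-3 M
At equilibrium [HA] = 0.033 − 3.63 × 10^-3 = 2.94 × 10^-2 M
Ka = [H+][A-]/[HA] = (3.63 × 10^-3)² / 2.94 × 10^-2 = 4.48 × 10^-4
pKa = -log(4.48 × 10^-4) = 3.35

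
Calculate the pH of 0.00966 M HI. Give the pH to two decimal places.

HI is a strong acid and dissociates completely, so [H+] = 0.00966 M.
pH = -log(0.00966) = 2.02

pH = 2.02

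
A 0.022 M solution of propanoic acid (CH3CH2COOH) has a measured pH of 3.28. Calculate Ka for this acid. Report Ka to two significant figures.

[H+] = 10^(-3.28) = 5.25 × 10^-4 M
At equilibrium [HA] = 0.022 − 5.25 × 10^-4 = 2.15 × 10^-2 M
Ka = [H+][A-]/[HA] = (5.25 × 10^-4)² / 2.15 × 10^-2 = 1.3 × 10^-5

Ka = 1.3 × 10^-5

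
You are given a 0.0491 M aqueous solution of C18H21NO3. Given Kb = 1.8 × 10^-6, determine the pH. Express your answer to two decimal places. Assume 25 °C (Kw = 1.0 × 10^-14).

pH = 10.47

C18H21NO3 + H2O ⇌ C18H22NO3+ + OH-
Let x = [OH-] at equilibrium. Kb = x²/(0.0491 − x).
Assume x ≪ 0.0491: x ≈ √(1.8 × 10^-6 × 0.0491) = 2.97 × 10^-4 M
Check: 0.61% ionized — well under 5%, approximation valid.
pOH = 3.53, so pH = 14.00 − pOH = 10.47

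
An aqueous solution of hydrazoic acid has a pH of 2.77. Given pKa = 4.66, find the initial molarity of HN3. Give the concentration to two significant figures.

[H+] = 10^(-2.77) = 1.70 × 10^-3 M = x
Ka = 10^(−4.66) = 2.19 × 10^-5
Ka = x²/(C₀ − x) ⇒ C₀ = x + x²/Ka
C₀ = 1.70 × 10^-3 + (1.70 × 10^-3)²/(2.19 × 10^-5) = 1.34 × 10^-1 M

C₀ = 1.3 × 10^-1 M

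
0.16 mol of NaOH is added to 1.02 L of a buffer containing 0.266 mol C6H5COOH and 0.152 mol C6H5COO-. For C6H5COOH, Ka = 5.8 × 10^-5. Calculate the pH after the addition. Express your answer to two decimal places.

After neutralization: n(C6H5COOH) = 0.106 mol, n(C6H5COO-) = 0.312 mol.
pKa = −log(5.8 × 10^-5) = 4.237
pH = pKa + log(n_C6H5COO-/n_C6H5COOH) = 4.237 + log(0.312/0.106) = 4.237 + (+0.469)

pH = 4.71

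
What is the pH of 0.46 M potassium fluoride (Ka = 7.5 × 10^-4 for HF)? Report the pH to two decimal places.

F- is the conjugate base of the weak acid HF.
Kb = Kw/Ka = 1.0×10^-14 / 7.5 × 10^-4 = 1.33 × 10^-11
Let x = [OH-] at equilibrium. Kb = x²/(0.46 − x).
Since Kb ≪ C₀, x ≈ √(Kb·C₀) = 2.47 × 10^-6 M.
Check: 0.00054% ionized — well under 5%, approximation valid.
pOH = −log(2.47 × 10^-6) = 5.61; pH = 14.00 − 5.61 = 8.39

pH = 8.39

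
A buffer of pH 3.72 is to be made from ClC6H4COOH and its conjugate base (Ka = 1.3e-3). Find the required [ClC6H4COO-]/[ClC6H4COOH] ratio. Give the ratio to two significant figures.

pKa = -log(1.3 × 10^-3) = 2.886
pH = pKa + log(r) ⇒ log(r) = 3.72 − 2.886 = +0.834
r = [ClC6H4COO-]/[ClC6H4COOH] = 10^(+0.834) = 6.82

ratio = 6.8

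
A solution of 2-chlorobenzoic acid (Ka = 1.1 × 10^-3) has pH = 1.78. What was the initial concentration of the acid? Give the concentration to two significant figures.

C₀ = 2.7 × 10^-1 M

[H+] = 10^(-1.78) = 1.66 × 10^-2 M = x
Ka = x²/(C₀ − x) ⇒ C₀ = x + x²/Ka
C₀ = 1.66 × 10^-2 + (1.66 × 10^-2)²/(1.1 × 10^-3) = 2.67 × 10^-1 M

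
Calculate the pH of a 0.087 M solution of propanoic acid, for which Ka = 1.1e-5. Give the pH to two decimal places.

CH3CH2COOH ⇌ CH3CH2COO- + H+
Ka = [H+]²/(0.087 − [H+]) = 1.1 × 10^-5
Neglecting [H+] in the denominator: [H+] = √(1.1 × 10^-5 × 0.087) = 9.78 × 10^-4 M
pH = −log(9.78 × 10^-4) = 3.01

pH = 3.01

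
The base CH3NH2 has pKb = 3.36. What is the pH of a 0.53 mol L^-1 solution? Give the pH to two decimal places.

CH3NH2 + H2O ⇌ CH3NH3+ + OH-
Kb = 10^(−3.36) = 4.37 × 10^-4
Let x = [OH-] at equilibrium. Kb = x²/(0.53 − x).
Since Kb ≪ C₀, x ≈ √(Kb·C₀) = 1.52 × 10^-2 M.
pOH = −log(1.52 × 10^-2) = 1.82; pH = 14.00 − 1.82 = 12.18

pH = 12.18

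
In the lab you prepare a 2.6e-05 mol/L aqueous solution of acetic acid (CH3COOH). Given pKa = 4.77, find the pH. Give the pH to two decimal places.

CH3COOH ⇌ CH3COO- + H+
Ka = 10^(−4.77) = 1.70 × 10^-5
Ka = [H+]²/(2.6e-05 − [H+]) = 1.70 × 10^-5
Here C₀/Ka ≈ 1.53, so the small-[H+] approximation fails. Use the quadratic:
[H+] = [−1.7e-05 + √(1.7e-05² + 1.77e-09)]/2 = 1.42 × 10^-5 M
pH = −log[H+] = −log(1.42 × 10^-5) = 4.85

pH = 4.85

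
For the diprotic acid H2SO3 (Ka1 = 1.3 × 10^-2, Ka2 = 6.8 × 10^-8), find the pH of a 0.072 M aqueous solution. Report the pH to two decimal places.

pH = 1.61

Since Ka1 ≫ Ka2, the first ionization dominates [H+].
Ka1 = x²/(0.072 − x) = 1.3 × 10^-2
Solving the quadratic: x = (−Ka1 + √(Ka1² + 4·Ka1·C₀))/2 = 2.48 × 10^-2 M
pH = −log(2.48 × 10^-2) = 1.61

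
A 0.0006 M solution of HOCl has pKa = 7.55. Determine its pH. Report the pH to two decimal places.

HOCl ⇌ OCl- + H+
Ka = 10^(−7.55) = 2.82 × 10^-8
From the ICE table, Ka = x²/(0.0006 − x) = 2.82 × 10^-8.
Neglecting x in the denominator: x = √(2.82 × 10^-8 × 0.0006) = 4.11 × 10^-6 M
pH = −log[H+] = −log(4.11 × 10^-6) = 5.39

pH = 5.39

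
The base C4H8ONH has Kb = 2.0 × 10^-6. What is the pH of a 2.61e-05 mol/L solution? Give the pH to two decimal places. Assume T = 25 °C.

C4H8ONH + H2O ⇌ C4H8ONH2+ + OH-
From the ICE table, Kb = x²/(2.61e-05 − x) = 2.0 × 10^-6.
Here C₀/Kb ≈ 13.1, so the small-x approximation fails. Use the quadratic:
x = [−2e-06 + √(2e-06² + 2.09e-10)]/2 = 6.29 × 10^-6 M
pOH = −log(6.29 × 10^-6) = 5.20; pH = 14.00 − 5.20 = 8.80

pH = 8.80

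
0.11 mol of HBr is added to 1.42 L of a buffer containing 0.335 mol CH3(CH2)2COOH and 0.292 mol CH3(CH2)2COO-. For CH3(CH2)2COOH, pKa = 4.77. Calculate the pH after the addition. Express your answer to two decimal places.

After neutralization: n(CH3(CH2)2COOH) = 0.445 mol, n(CH3(CH2)2COO-) = 0.182 mol.
pH = pKa + log([A⁻]/[HA]) = 4.77 + log(0.182/0.445) = 4.77 -0.388

pH = 4.38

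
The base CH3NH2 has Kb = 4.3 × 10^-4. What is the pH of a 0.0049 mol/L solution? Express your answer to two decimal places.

pH = 11.10

CH3NH2 + H2O ⇌ CH3NH3+ + OH-
From the ICE table, Kb = [OH-]²/(0.0049 − [OH-]) = 4.3 × 10^-4.
Here C₀/Kb ≈ 11.4, so the small-[OH-] approximation fails. Use the quadratic:
[OH-] = (−Kb + √(Kb² + 4·Kb·C₀))/2 = 1.25 × 10^-3 M
pOH = −log(1.25 × 10^-3) = 2.90; pH = 14.00 − 2.90 = 11.10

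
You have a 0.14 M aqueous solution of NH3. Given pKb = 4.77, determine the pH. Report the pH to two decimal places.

NH3 + H2O ⇌ NH4+ + OH-
Kb = 10^(−4.77) = 1.70 × 10^-5
From the ICE table, Kb = x²/(0.14 − x) = 1.70 × 10^-5.
Since Kb ≪ C₀, x ≈ √(Kb·C₀) = 1.54 × 10^-3 M.
(x/C₀ = 1.1% < 5%, so the approximation holds.)
pOH = 2.81, so pH = 14.00 − pOH = 11.19

pH = 11.19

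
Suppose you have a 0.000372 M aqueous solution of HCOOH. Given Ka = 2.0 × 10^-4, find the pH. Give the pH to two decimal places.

HCOOH ⇌ HCOO- + H+
Let x = [H+] at equilibrium. Ka = x²/(0.000372 − x).
x is not negligible relative to C₀; solve x² + 0.0002·x − 7.44e-08 = 0.
x = [−0.0002 + √(0.0002² + 2.98e-07)]/2 = 1.91 × 10^-4 M
pH = −log[H+] = −log(1.91 × 10^-4) = 3.72

pH = 3.72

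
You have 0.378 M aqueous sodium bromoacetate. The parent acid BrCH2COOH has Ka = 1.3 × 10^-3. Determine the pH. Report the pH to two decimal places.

pH = 8.23

BrCH2COO- is the conjugate base of the weak acid BrCH2COOH.
Kb = Kw/Ka = 1.0×10^-14 / 1.3 × 10^-3 = 7.69 × 10^-12
Kb = [OH-]²/(0.378 − [OH-]) = 7.69 × 10^-12
Since Kb ≪ C₀, [OH-] ≈ √(Kb·C₀) = 1.70 × 10^-6 M.
pOH = 5.77, so pH = 14.00 − pOH = 8.23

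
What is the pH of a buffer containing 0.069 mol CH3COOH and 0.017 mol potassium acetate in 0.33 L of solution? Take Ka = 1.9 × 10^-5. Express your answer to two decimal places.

pH = 4.11

pKa = −log(1.9 × 10^-5) = 4.721
Henderson–Hasselbalch: pH = pKa + log([CH3COO-]/[CH3COOH]) = 4.721 + log(0.017/0.069)
pH = 4.721 + (-0.608) = 4.11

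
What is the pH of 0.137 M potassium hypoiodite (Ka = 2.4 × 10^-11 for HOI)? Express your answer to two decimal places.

OI- is the conjugate base of the weak acid HOI.
Kb = Kw/Ka = 1.0×10^-14 / 2.4 × 10^-11 = 4.17 × 10^-4
From the ICE table, Kb = [OH-]²/(0.137 − [OH-]) = 4.17 × 10^-4.
The 5% rule fails; solving [OH-]² + Kb·[OH-] − Kb·C₀ = 0 exactly:
[OH-] = [−0.000417 + √(0.000417² + 0.000229)]/2 = 7.35 × 10^-3 M
pOH = 2.13, so pH = 14.00 − pOH = 11.87

pH = 11.87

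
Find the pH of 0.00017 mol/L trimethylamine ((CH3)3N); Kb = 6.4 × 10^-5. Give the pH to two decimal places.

(CH3)3N + H2O ⇌ (CH3)3NH+ + OH-
Kb = x²/(0.00017 − x) = 6.4 × 10^-5
x is not negligible relative to C₀; solve x² + 6.4e-05·x − 1.09e-08 = 0.
x = (−Kb + √(Kb² + 4·Kb·C₀))/2 = 7.71 × 10^-5 M
pOH = −log(7.71 × 10^-5) = 4.11; pH = 14.00 − 4.11 = 9.89

pH = 9.89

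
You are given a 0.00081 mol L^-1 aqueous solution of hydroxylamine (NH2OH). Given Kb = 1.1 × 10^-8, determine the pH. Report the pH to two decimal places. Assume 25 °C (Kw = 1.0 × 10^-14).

pH = 8.47

NH2OH + H2O ⇌ NH3OH+ + OH-
From the ICE table, Kb = [OH-]²/(0.00081 − [OH-]) = 1.1 × 10^-8.
Neglecting [OH-] in the denominator: [OH-] = √(1.1 × 10^-8 × 0.00081) = 2.98 × 10^-6 M
pOH = −log(2.98 × 10^-6) = 5.53; pH = 14.00 − 5.53 = 8.47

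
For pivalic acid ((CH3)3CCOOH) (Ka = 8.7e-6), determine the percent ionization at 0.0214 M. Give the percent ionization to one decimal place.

2.0%

(CH3)3CCOOH ⇌ (CH3)3CCOO- + H+; let x = [H+] at equilibrium.
x ≈ √(Ka·C₀) = √(8.7 × 10^-6 × 0.0214) = 4.31 × 10^-4 M
Fraction ionized = 4.31 × 10^-4 / 0.0214 = 0.0201 → 2.0%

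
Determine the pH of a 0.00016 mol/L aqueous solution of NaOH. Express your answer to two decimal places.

NaOH is a strong base; [OH-] = 0.00016 M.
pOH = -log(0.00016) = 3.80
pH = 14.00 - 3.80 = 10.20

pH = 10.20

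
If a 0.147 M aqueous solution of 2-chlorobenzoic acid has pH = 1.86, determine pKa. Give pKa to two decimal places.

[H+] = 10^(-1.86) = 1.38 × 10^-2 M
At equilibrium [HA] = 0.147 − 1.38 × 10^-2 = 1.33 × 10^-1 M
Ka = [H+][A-]/[HA] = (1.38 × 10^-2)² / 1.33 × 10^-1 = 1.43 × 10^-3
pKa = -log(1.43 × 10^-3) = 2.84

pKa = 2.84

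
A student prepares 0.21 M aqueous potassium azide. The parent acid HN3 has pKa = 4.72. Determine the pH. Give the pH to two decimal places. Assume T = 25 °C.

N3- is the conjugate base of the weak acid HN3.
Ka = 10^(−4.72) = 1.91 × 10^-5
Kb = Kw/Ka = 1.0×10^-14 / 1.91 × 10^-5 = 5.24 × 10^-10
From the ICE table, Kb = x²/(0.21 − x) = 5.24 × 10^-10.
Assume x ≪ 0.21: x ≈ √(5.24 × 10^-10 × 0.21) = 1.05 × 10^-5 M
Check: 0.005% ionized — well under 5%, approximation valid.
pOH = 4.98, so pH = 14.00 − pOH = 9.02

pH = 9.02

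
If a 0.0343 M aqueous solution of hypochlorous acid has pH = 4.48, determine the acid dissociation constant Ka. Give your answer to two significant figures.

Ka = 3.2 × 10^-8

[H+] = 10^(-4.48) = 3.31 × 10^-5 M
At equilibrium [HA] = 0.0343 − 3.31 × 10^-5 = 3.43 × 10^-2 M
Ka = [H+][A-]/[HA] = (3.31 × 10^-5)² / 3.43 × 10^-2 = 3.2 × 10^-8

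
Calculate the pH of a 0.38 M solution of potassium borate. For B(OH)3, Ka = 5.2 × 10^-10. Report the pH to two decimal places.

pH = 11.43

B(OH)4- is the conjugate base of the weak acid B(OH)3.
Kb = Kw/Ka = 1.0×10^-14 / 5.2 × 10^-10 = 1.92 × 10^-5
Let x = [OH-] at equilibrium. Kb = x²/(0.38 − x).
Assume x ≪ 0.38: x ≈ √(1.92 × 10^-5 × 0.38) = 2.70 × 10^-3 M
Check: 0.71% ionized — well under 5%, approximation valid.
pOH = −log(2.70 × 10^-3) = 2.57; pH = 14.00 − 2.57 = 11.43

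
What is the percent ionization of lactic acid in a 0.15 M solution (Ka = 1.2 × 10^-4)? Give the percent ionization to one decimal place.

2.8%

CH3CH(OH)COOH ⇌ CH3CH(OH)COO- + H+; let x = [H+] at equilibrium.
x ≈ √(Ka·C₀) = √(1.2 × 10^-4 × 0.15) = 4.24 × 10^-3 M
% ionization = x/C₀ × 100% = 4.24 × 10^-3/0.15 × 100% = 2.8%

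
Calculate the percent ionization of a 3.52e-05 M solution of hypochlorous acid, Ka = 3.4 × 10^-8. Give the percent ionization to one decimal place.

HOCl ⇌ OCl- + H+; let x = [H+] at equilibrium.
x ≈ √(Ka·C₀) = √(3.4 × 10^-8 × 3.52e-05) = 1.09 × 10^-6 M
% ionization = x/C₀ × 100% = 1.09 × 10^-6/3.52e-05 × 100% = 3.1%

3.1%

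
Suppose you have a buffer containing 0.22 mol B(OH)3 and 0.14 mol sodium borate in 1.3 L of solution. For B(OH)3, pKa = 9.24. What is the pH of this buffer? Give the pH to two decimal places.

Using pH = pKa + log([base]/[acid]) with [base]/[acid] = 0.14/0.22:
pH = 9.24 + (-0.196) = 9.04

pH = 9.04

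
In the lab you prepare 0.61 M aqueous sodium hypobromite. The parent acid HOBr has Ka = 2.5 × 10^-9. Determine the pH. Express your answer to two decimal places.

pH = 11.19

OBr- is the conjugate base of the weak acid HOBr.
Kb = Kw/Ka = 1.0×10^-14 / 2.5 × 10^-9 = 4.00 × 10^-6
From the ICE table, Kb = [OH-]²/(0.61 − [OH-]) = 4.00 × 10^-6.
Neglecting [OH-] in the denominator: [OH-] = √(4.00 × 10^-6 × 0.61) = 1.56 × 10^-3 M
pOH = −log(1.56 × 10^-3) = 2.81; pH = 14.00 − 2.81 = 11.19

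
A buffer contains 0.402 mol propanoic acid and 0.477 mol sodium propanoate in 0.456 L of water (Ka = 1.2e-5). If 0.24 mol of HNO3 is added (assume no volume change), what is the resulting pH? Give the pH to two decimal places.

pH = 4.49

Added H+ converts CH3CH2COO- to CH3CH2COOH: CH3CH2COOH → 0.642 mol, CH3CH2COO- → 0.237 mol.
pKa = −log(1.2 × 10^-5) = 4.921
pH = pKa + log(n_CH3CH2COO-/n_CH3CH2COOH) = 4.921 + log(0.237/0.642) = 4.921 + (-0.433)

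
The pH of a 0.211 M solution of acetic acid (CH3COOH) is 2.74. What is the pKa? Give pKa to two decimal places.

[H+] = 10^(-2.74) = 1.82 × 10^-3 M
At equilibrium [HA] = 0.211 − 1.82 × 10^-3 = 2.09 × 10^-1 M
Ka = [H+][A-]/[HA] = (1.82 × 10^-3)² / 2.09 × 10^-1 = 1.58 × 10^-5
pKa = -log(1.58 × 10^-5) = 4.80

pKa = 4.80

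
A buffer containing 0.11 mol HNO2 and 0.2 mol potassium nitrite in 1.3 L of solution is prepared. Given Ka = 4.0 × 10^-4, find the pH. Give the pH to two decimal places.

pKa = −log(4.0 × 10^-4) = 3.398
Using pH = pKa + log([base]/[acid]) with [base]/[acid] = 0.2/0.11:
pH = 3.398 + (+0.260) = 3.66

pH = 3.66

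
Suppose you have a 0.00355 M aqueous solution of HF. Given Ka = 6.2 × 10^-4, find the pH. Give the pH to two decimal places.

pH = 2.92

HF ⇌ F- + H+
From the ICE table, Ka = [H+]²/(0.00355 − [H+]) = 6.2 × 10^-4.
Here C₀/Ka ≈ 5.73, so the small-[H+] approximation fails. Use the quadratic:
[H+] = [−0.00062 + √(0.00062² + 8.8e-06)]/2 = 1.21 × 10^-3 M
pH = −log[H+] = −log(1.21 × 10^-3) = 2.92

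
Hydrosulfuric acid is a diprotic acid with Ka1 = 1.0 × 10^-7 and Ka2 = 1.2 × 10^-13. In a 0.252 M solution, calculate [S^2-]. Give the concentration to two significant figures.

1.2 × 10^-13 M

First ionization gives [H+] ≈ [HS-] = 1.59 × 10^-4 M.
Second step: Ka2 = [H+][S^2-]/[HS-] ≈ [S^2-] (since [H+] ≈ [HS-]).
So [S^2-] ≈ Ka2.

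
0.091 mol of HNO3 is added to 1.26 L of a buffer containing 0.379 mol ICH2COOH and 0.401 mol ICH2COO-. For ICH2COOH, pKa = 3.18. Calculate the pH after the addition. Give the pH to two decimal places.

After neutralization: n(ICH2COOH) = 0.47 mol, n(ICH2COO-) = 0.31 mol.
Henderson–Hasselbalch with mole ratio 0.31/0.47: pH = 3.18 + (-0.181)

pH = 3.00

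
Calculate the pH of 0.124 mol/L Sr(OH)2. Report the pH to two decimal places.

pH = 13.39

Sr(OH)2 is a strong base (each formula unit releases 2 OH-); [OH-] = 0.248 M.
pOH = -log(0.248) = 0.61
pH = 14.00 - 0.61 = 13.39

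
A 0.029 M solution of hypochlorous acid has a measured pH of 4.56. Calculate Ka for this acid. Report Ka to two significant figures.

[H+] = 10^(-4.56) = 2.75 × 10^-5 M
At equilibrium [HA] = 0.029 − 2.75 × 10^-5 = 2.90 × 10^-2 M
Ka = [H+][A-]/[HA] = (2.75 × 10^-5)² / 2.90 × 10^-2 = 2.6 × 10^-8

Ka = 2.6 × 10^-8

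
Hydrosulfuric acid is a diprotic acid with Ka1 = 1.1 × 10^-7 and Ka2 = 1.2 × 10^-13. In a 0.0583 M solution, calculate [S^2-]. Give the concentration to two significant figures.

1.2 × 10^-13 M

First ionization gives [H+] ≈ [HS-] = 8.01 × 10^-5 M.
Second step: Ka2 = [H+][S^2-]/[HS-] ≈ [S^2-] (since [H+] ≈ [HS-]).
So [S^2-] ≈ Ka2.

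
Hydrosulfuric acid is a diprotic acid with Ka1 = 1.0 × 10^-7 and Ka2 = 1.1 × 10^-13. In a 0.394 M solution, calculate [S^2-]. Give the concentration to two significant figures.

1.1 × 10^-13 M

First ionization gives [H+] ≈ [HS-] = 1.98 × 10^-4 M.
Second step: Ka2 = [H+][S^2-]/[HS-] ≈ [S^2-] (since [H+] ≈ [HS-]).
So [S^2-] ≈ Ka2.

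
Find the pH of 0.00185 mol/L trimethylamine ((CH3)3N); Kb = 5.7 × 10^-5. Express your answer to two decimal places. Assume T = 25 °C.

(CH3)3N + H2O ⇌ (CH3)3NH+ + OH-
Let x = [OH-] at equilibrium. Kb = x²/(0.00185 − x).
x is not negligible relative to C₀; solve x² + 5.7e-05·x − 1.05e-07 = 0.
x = (−Kb + √(Kb² + 4·Kb·C₀))/2 = 2.97 × 10^-4 M
pOH = 3.53, so pH = 14.00 − pOH = 10.47

pH = 10.47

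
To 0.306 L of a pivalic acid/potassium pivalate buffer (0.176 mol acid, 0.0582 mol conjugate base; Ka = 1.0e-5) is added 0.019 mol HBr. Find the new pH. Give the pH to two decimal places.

Added H+ converts (CH3)3CCOO- to (CH3)3CCOOH: (CH3)3CCOOH → 0.195 mol, (CH3)3CCOO- → 0.0392 mol.
pKa = −log(1.0 × 10^-5) = 5.000
pH = pKa + log(n_(CH3)3CCOO-/n_(CH3)3CCOOH) = 5.000 + log(0.0392/0.195) = 5.000 + (-0.697)

pH = 4.30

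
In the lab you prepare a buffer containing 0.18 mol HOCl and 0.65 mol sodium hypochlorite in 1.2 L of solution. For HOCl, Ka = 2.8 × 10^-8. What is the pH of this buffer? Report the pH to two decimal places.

pKa = −log(2.8 × 10^-8) = 7.553
Using pH = pKa + log([base]/[acid]) with [base]/[acid] = 0.65/0.18:
pH = 7.553 + (+0.558) = 8.11

pH = 8.11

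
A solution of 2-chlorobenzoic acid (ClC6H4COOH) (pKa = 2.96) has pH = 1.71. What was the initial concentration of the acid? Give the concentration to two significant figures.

[H+] = 10^(-1.71) = 1.95 × 10^-2 M = x
Ka = 10^(−2.96) = 1.10 × 10^-3
Ka = x²/(C₀ − x) ⇒ C₀ = x + x²/Ka
C₀ = 1.95 × 10^-2 + (1.95 × 10^-2)²/(1.10 × 10^-3) = 3.65 × 10^-1 M

C₀ = 3.7 × 10^-1 M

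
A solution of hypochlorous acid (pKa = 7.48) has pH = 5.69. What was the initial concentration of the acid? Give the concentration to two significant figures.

C₀ = 1.3 × 10^-4 M

[H+] = 10^(-5.69) = 2.04 × 10^-6 M = x
Ka = 10^(−7.48) = 3.31 × 10^-8
Ka = x²/(C₀ − x) ⇒ C₀ = x + x²/Ka
C₀ = 2.04 × 10^-6 + (2.04 × 10^-6)²/(3.31 × 10^-8) = 1.28 × 10^-4 M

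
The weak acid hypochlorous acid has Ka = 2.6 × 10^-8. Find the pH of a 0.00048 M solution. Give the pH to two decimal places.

pH = 5.45

HOCl ⇌ OCl- + H+
Ka = x²/(0.00048 − x) = 2.6 × 10^-8
Assume x ≪ 0.00048: x ≈ √(2.6 × 10^-8 × 0.00048) = 3.53 × 10^-6 M
(x/C₀ = 0.74% < 5%, so the approximation holds.)
pH = −log[H+] = −log(3.53 × 10^-6) = 5.45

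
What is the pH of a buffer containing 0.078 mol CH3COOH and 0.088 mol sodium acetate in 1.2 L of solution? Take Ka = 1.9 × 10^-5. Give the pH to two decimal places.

pH = 4.77

pKa = −log(1.9 × 10^-5) = 4.721
Using pH = pKa + log([base]/[acid]) with [base]/[acid] = 0.088/0.078:
pH = 4.721 + (+0.052) = 4.77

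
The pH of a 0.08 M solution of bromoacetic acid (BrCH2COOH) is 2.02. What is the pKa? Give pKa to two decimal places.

pKa = 2.89

[H+] = 10^(-2.02) = 9.55 × 10^-3 M
At equilibrium [HA] = 0.08 − 9.55 × 10^-3 = 7.04 × 10^-2 M
Ka = [H+][A-]/[HA] = (9.55 × 10^-3)² / 7.04 × 10^-2 = 1.30 × 10^-3
pKa = -log(1.30 × 10^-3) = 2.89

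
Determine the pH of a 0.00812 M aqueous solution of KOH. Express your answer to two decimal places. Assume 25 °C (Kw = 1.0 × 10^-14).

KOH is a strong base; [OH-] = 0.00812 M.
pOH = -log(0.00812) = 2.09
pH = 14.00 - 2.09 = 11.91

pH = 11.91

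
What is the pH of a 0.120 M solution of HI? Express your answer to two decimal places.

HI is a strong acid and dissociates completely, so [H+] = 0.120 M.
pH = -log(0.12) = 0.92

pH = 0.92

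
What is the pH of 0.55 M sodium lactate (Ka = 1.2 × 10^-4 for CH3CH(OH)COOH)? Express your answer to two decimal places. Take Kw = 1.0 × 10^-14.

CH3CH(OH)COO- is the conjugate base of the weak acid CH3CH(OH)COOH.
Kb = Kw/Ka = 1.0×10^-14 / 1.2 × 10^-4 = 8.33 × 10^-11
Kb = [OH-]²/(0.55 − [OH-]) = 8.33 × 10^-11
Neglecting [OH-] in the denominator: [OH-] = √(8.33 × 10^-11 × 0.55) = 6.77 × 10^-6 M
([OH-]/C₀ = 0.0012% < 5%, so the approximation holds.)
pOH = 5.17, so pH = 14.00 − pOH = 8.83

pH = 8.83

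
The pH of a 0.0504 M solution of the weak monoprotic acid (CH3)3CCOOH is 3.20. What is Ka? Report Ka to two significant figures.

[H+] = 10^(-3.20) = 6.31 × 10^-4 M
At equilibrium [HA] = 0.0504 − 6.31 × 10^-4 = 4.98 × 10^-2 M
Ka = [H+][A-]/[HA] = (6.31 × 10^-4)² / 4.98 × 10^-2 = 8.0 × 10^-6

Ka = 8.0 × 10^-6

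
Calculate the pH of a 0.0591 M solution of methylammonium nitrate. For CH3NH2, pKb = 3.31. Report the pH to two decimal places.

pH = 5.96

CH3NH3+ is the conjugate acid of the weak base CH3NH2.
Kb = 10^(−3.31) = 4.90 × 10^-4
Ka = Kw/Kb = 1.0×10^-14 / 4.90 × 10^-4 = 2.04 × 10^-11
From the ICE table, Ka = x²/(0.0591 − x) = 2.04 × 10^-11.
Since Ka ≪ C₀, x ≈ √(Ka·C₀) = 1.10 × 10^-6 M.
pH = −log[H+] = −log(1.10 × 10^-6) = 5.96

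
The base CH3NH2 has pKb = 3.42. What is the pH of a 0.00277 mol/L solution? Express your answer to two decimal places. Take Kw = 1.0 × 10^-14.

CH3NH2 + H2O ⇌ CH3NH3+ + OH-
Kb = 10^(−3.42) = 3.80 × 10^-4
Kb = x²/(0.00277 − x) = 3.80 × 10^-4
Here C₀/Kb ≈ 7.29, so the small-x approximation fails. Use the quadratic:
x = (−Kb + √(Kb² + 4·Kb·C₀))/2 = 8.53 × 10^-4 M
pOH = −log(8.53 × 10^-4) = 3.07; pH = 14.00 − 3.07 = 10.93

pH = 10.93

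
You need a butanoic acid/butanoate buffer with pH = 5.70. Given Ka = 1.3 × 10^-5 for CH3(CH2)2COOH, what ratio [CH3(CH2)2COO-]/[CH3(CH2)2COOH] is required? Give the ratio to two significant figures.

pKa = -log(1.3 × 10^-5) = 4.886
pH = pKa + log(r) ⇒ log(r) = 5.70 − 4.886 = +0.814
r = [CH3(CH2)2COO-]/[CH3(CH2)2COOH] = 10^(+0.814) = 6.52

ratio = 6.5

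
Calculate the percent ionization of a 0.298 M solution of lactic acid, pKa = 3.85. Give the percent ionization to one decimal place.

2.2%

CH3CH(OH)COOH ⇌ CH3CH(OH)COO- + H+; let x = [H+] at equilibrium.
Ka = 10^(−3.85) = 1.41 × 10^-4
x ≈ √(Ka·C₀) = √(1.41 × 10^-4 × 0.298) = 6.48 × 10^-3 M
% ionization = x/C₀ × 100% = 6.48 × 10^-3/0.298 × 100% = 2.2%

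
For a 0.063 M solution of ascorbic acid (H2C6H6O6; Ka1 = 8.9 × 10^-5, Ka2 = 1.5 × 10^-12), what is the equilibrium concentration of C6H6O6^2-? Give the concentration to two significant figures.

1.5 × 10^-12 M

First ionization gives [H+] ≈ [HC6H6O6-] = 2.37 × 10^-3 M.
Second step: Ka2 = [H+][C6H6O6^2-]/[HC6H6O6-] ≈ [C6H6O6^2-] (since [H+] ≈ [HC6H6O6-]).
So [C6H6O6^2-] ≈ Ka2.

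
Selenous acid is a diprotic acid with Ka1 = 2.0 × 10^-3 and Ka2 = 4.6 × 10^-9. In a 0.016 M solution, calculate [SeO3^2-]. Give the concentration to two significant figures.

First ionization gives [H+] ≈ [HSeO3-] = 4.74 × 10^-3 M.
Second step: Ka2 = [H+][SeO3^2-]/[HSeO3-] ≈ [SeO3^2-] (since [H+] ≈ [HSeO3-]).
So [SeO3^2-] ≈ Ka2.

4.6 × 10^-9 M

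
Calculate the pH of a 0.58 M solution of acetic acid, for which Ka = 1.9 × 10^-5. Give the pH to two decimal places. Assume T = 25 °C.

CH3COOH ⇌ CH3COO- + H+
Ka = x²/(0.58 − x) = 1.9 × 10^-5
Assume x ≪ 0.58: x ≈ √(1.9 × 10^-5 × 0.58) = 3.32 × 10^-3 M
Check: 0.57% ionized — well under 5%, approximation valid.
pH = −log[H+] = −log(3.32 × 10^-3) = 2.48

pH = 2.48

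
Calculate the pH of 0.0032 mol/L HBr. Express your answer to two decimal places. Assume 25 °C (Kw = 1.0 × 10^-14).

HBr is a strong acid and dissociates completely, so [H+] = 0.0032 M.
pH = -log(0.0032) = 2.49

pH = 2.49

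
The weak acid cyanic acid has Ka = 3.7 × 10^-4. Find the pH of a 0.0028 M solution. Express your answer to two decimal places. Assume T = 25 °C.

HOCN ⇌ OCN- + H+
From the ICE table, Ka = [H+]²/(0.0028 − [H+]) = 3.7 × 10^-4.
[H+] is not negligible relative to C₀; solve [H+]² + 0.00037·[H+] − 1.04e-06 = 0.
[H+] = [−0.00037 + √(0.00037² + 4.14e-06)]/2 = 8.50 × 10^-4 M
pH = −log(8.50 × 10^-4) = 3.07

pH = 3.07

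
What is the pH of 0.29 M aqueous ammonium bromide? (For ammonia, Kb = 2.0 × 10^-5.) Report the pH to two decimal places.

pH = 4.92

NH4+ is the conjugate acid of the weak base NH3.
Ka = Kw/Kb = 1.0×10^-14 / 2.0 × 10^-5 = 5.00 × 10^-10
From the ICE table, Ka = [H+]²/(0.29 − [H+]) = 5.00 × 10^-10.
Since Ka ≪ C₀, [H+] ≈ √(Ka·C₀) = 1.20 × 10^-5 M.
pH = −log(1.20 × 10^-5) = 4.92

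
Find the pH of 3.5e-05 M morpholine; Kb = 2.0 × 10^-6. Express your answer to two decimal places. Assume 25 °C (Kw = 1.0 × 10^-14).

C4H8ONH + H2O ⇌ C4H8ONH2+ + OH-
From the ICE table, Kb = [OH-]²/(3.5e-05 − [OH-]) = 2.0 × 10^-6.
The 5% rule fails; solving [OH-]² + Kb·[OH-] − Kb·C₀ = 0 exactly:
[OH-] = [−2e-06 + √(2e-06² + 2.8e-10)]/2 = 7.43 × 10^-6 M
pOH = −log(7.43 × 10^-6) = 5.13; pH = 14.00 − 5.13 = 8.87

pH = 8.87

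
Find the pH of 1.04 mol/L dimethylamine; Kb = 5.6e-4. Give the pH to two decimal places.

(CH3)2NH + H2O ⇌ (CH3)2NH2+ + OH-
From the ICE table, Kb = x²/(1.04 − x) = 5.6 × 10^-4.
Neglecting x in the denominator: x = √(5.6 × 10^-4 × 1.04) = 2.41 × 10^-2 M
(x/C₀ = 2.3% < 5%, so the approximation holds.)
pOH = 1.62, so pH = 14.00 − pOH = 12.38

pH = 12.38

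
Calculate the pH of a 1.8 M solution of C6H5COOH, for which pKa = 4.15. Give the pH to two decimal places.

C6H5COOH ⇌ C6H5COO- + H+
Ka = 10^(−4.15) = 7.08 × 10^-5
From the ICE table, Ka = [H+]²/(1.8 − [H+]) = 7.08 × 10^-5.
Assume [H+] ≪ 1.8: [H+] ≈ √(7.08 × 10^-5 × 1.8) = 1.13 × 10^-2 M
pH = −log[H+] = −log(1.13 × 10^-2) = 1.95

pH = 1.95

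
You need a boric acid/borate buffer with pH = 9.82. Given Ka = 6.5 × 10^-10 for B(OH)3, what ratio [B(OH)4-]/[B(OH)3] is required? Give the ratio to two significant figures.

ratio = 4.3

pKa = -log(6.5 × 10^-10) = 9.187
pH = pKa + log(r) ⇒ log(r) = 9.82 − 9.187 = +0.633
r = [B(OH)4-]/[B(OH)3] = 10^(+0.633) = 4.3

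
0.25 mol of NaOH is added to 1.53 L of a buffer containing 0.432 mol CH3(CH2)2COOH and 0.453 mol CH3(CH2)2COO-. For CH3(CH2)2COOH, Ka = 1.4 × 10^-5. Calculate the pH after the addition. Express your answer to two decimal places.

OH- converts CH3(CH2)2COOH to CH3(CH2)2COO-: CH3(CH2)2COOH → 0.182 mol, CH3(CH2)2COO- → 0.703 mol.
pKa = −log(1.4 × 10^-5) = 4.854
pH = pKa + log([A⁻]/[HA]) = 4.854 + log(0.703/0.182) = 4.854 +0.587

pH = 5.44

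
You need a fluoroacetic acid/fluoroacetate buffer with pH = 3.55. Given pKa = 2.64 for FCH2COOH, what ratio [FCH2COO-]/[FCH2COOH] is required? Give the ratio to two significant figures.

ratio = 8.1

pH = pKa + log(r) ⇒ log(r) = 3.55 − 2.64 = +0.91
r = [FCH2COO-]/[FCH2COOH] = 10^(+0.91) = 8.13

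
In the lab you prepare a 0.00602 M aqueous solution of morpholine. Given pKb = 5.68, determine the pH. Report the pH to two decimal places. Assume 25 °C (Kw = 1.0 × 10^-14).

C4H8ONH + H2O ⇌ C4H8ONH2+ + OH-
Kb = 10^(−5.68) = 2.09 × 10^-6
From the ICE table, Kb = x²/(0.00602 − x) = 2.09 × 10^-6.
Assume x ≪ 0.00602: x ≈ √(2.09 × 10^-6 × 0.00602) = 1.12 × 10^-4 M
pOH = −log(1.12 × 10^-4) = 3.95; pH = 14.00 − 3.95 = 10.05

pH = 10.05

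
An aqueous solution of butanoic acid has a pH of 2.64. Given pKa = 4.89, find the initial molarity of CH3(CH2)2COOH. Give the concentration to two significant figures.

[H+] = 10^(-2.64) = 2.29 × 10^-3 M = x
Ka = 10^(−4.89) = 1.29 × 10^-5
Ka = x²/(C₀ − x) ⇒ C₀ = x + x²/Ka
C₀ = 2.29 × 10^-3 + (2.29 × 10^-3)²/(1.29 × 10^-5) = 4.09 × 10^-1 M

C₀ = 4.1 × 10^-1 M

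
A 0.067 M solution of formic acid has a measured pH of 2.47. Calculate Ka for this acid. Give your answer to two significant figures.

[H+] = 10^(-2.47) = 3.39 × 10^-3 M
At equilibrium [HA] = 0.067 − 3.39 × 10^-3 = 6.36 × 10^-2 M
Ka = [H+][A-]/[HA] = (3.39 × 10^-3)² / 6.36 × 10^-2 = 1.8 × 10^-4

Ka = 1.8 × 10^-4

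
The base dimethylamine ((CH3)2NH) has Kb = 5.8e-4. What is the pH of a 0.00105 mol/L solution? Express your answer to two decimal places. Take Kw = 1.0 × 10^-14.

pH = 10.73

(CH3)2NH + H2O ⇌ (CH3)2NH2+ + OH-
Kb = [OH-]²/(0.00105 − [OH-]) = 5.8 × 10^-4
[OH-] is not negligible relative to C₀; solve [OH-]² + 0.00058·[OH-] − 6.09e-07 = 0.
[OH-] = [−0.00058 + √(0.00058² + 2.44e-06)]/2 = 5.43 × 10^-4 M
pOH = −log(5.43 × 10^-4) = 3.27; pH = 14.00 − 3.27 = 10.73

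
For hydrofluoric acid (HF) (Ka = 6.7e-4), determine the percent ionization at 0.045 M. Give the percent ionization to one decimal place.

11.5%

HF ⇌ F- + H+; let x = [H+] at equilibrium.
Solve x² + 0.00067x − 3.02e-05 = 0 → x = 5.17 × 10^-3 M
Fraction ionized = 5.17 × 10^-3 / 0.045 = 0.1149 → 11.5%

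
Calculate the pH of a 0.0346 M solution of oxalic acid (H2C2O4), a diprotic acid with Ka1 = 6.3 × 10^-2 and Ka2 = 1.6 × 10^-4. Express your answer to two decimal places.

Ka1 ≫ Ka2, so treat the first dissociation as the only significant source of H+.
Ka1 = x²/(0.0346 − x) = 6.3 × 10^-2
Solving the quadratic: x = (−Ka1 + √(Ka1² + 4·Ka1·C₀))/2 = 2.48 × 10^-2 M
pH = −log(2.48 × 10^-2) = 1.61

pH = 1.61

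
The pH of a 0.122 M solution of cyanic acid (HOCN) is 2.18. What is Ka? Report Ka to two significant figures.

[H+] = 10^(-2.18) = 6.61 × 10^-3 M
At equilibrium [HA] = 0.122 − 6.61 × 10^-3 = 1.15 × 10^-1 M
Ka = [H+][A-]/[HA] = (6.61 × 10^-3)² / 1.15 × 10^-1 = 3.8 × 10^-4

Ka = 3.8 × 10^-4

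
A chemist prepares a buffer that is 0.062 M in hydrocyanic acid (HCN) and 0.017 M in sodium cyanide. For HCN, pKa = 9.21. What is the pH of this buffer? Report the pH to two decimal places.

Henderson–Hasselbalch: pH = pKa + log([CN-]/[HCN]) = 9.21 + log(0.017/0.062)
pH = 9.21 + (-0.562) = 8.65

pH = 8.65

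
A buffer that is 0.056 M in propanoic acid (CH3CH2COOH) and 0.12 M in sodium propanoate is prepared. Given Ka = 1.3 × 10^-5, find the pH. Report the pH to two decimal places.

pKa = −log(1.3 × 10^-5) = 4.886
pH = pKa + log([A⁻]/[HA]) = 4.886 + log(0.12/0.056)
pH = 4.886 + (+0.331) = 5.22

pH = 5.22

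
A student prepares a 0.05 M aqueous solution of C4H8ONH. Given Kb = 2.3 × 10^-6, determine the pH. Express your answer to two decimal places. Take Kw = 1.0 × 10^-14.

pH = 10.53

C4H8ONH + H2O ⇌ C4H8ONH2+ + OH-
From the ICE table, Kb = [OH-]²/(0.05 − [OH-]) = 2.3 × 10^-6.
Since Kb ≪ C₀, [OH-] ≈ √(Kb·C₀) = 3.39 × 10^-4 M.
pOH = −log(3.39 × 10^-4) = 3.47; pH = 14.00 − 3.47 = 10.53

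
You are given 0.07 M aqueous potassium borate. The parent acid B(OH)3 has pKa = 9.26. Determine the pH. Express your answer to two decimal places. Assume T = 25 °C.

pH = 11.05

B(OH)4- is the conjugate base of the weak acid B(OH)3.
Ka = 10^(−9.26) = 5.50 × 10^-10
Kb = Kw/Ka = 1.0×10^-14 / 5.50 × 10^-10 = 1.82 × 10^-5
Kb = [OH-]²/(0.07 − [OH-]) = 1.82 × 10^-5
Neglecting [OH-] in the denominator: [OH-] = √(1.82 × 10^-5 × 0.07) = 1.13 × 10^-3 M
([OH-]/C₀ = 1.6% < 5%, so the approximation holds.)
pOH = −log(1.13 × 10^-3) = 2.95; pH = 14.00 − 2.95 = 11.05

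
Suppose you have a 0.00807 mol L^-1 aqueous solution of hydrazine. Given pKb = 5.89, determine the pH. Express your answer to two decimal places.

N2H4 + H2O ⇌ N2H5+ + OH-
Kb = 10^(−5.89) = 1.29 × 10^-6
Let x = [OH-] at equilibrium. Kb = x²/(0.00807 − x).
Assume x ≪ 0.00807: x ≈ √(1.29 × 10^-6 × 0.00807) = 1.02 × 10^-4 M
(x/C₀ = 1.3% < 5%, so the approximation holds.)
pOH = −log(1.02 × 10^-4) = 3.99; pH = 14.00 − 3.99 = 10.01

pH = 10.01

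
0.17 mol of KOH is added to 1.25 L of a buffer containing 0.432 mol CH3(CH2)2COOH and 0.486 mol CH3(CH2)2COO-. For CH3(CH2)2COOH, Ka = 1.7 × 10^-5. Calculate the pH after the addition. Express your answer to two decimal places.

pH = 5.17

After neutralization: n(CH3(CH2)2COOH) = 0.262 mol, n(CH3(CH2)2COO-) = 0.656 mol.
pKa = −log(1.7 × 10^-5) = 4.770
pH = pKa + log(n_CH3(CH2)2COO-/n_CH3(CH2)2COOH) = 4.770 + log(0.656/0.262) = 4.770 + (+0.399)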